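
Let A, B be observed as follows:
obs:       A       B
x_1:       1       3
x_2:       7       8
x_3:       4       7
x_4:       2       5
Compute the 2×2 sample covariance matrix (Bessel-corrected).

Step 1 — column means:
  mean(A) = (1 + 7 + 4 + 2) / 4 = 14/4 = 3.5
  mean(B) = (3 + 8 + 7 + 5) / 4 = 23/4 = 5.75

Step 2 — sample covariance S[i,j] = (1/(n-1)) · Σ_k (x_{k,i} - mean_i) · (x_{k,j} - mean_j), with n-1 = 3.
  S[A,A] = ((-2.5)·(-2.5) + (3.5)·(3.5) + (0.5)·(0.5) + (-1.5)·(-1.5)) / 3 = 21/3 = 7
  S[A,B] = ((-2.5)·(-2.75) + (3.5)·(2.25) + (0.5)·(1.25) + (-1.5)·(-0.75)) / 3 = 16.5/3 = 5.5
  S[B,B] = ((-2.75)·(-2.75) + (2.25)·(2.25) + (1.25)·(1.25) + (-0.75)·(-0.75)) / 3 = 14.75/3 = 4.9167

S is symmetric (S[j,i] = S[i,j]). Assembling:

S = [[7, 5.5],
 [5.5, 4.9167]]


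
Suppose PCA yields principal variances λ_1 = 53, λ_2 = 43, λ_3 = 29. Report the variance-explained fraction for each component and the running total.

Step 1 — total variance = trace(Sigma) = Σ λ_i = 53 + 43 + 29 = 125.

Step 2 — fraction explained by component i = λ_i / Σ λ:
  PC1: 53/125 = 0.424
  PC2: 43/125 = 0.344
  PC3: 29/125 = 0.232

Step 3 — cumulative fraction after k components = (λ_1 + ... + λ_k) / Σ λ:
  k = 1: 53/125 = 0.424
  k = 2: (53 + 43)/125 = 96/125 = 0.768
  k = 3: (53 + 43 + 29)/125 = 125/125 = 1

Summary (fraction, with percent):

explained: PC1 0.424 (42.4%), PC2 0.344 (34.4%), PC3 0.232 (23.2%);  cumulative: 0.424, 0.768, 1


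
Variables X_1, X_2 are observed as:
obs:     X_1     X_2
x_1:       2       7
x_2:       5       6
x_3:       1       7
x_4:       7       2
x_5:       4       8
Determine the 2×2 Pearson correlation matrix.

Step 1 — column means:
  mean(X_1) = (2 + 5 + 1 + 7 + 4) / 5 = 19/5 = 3.8
  mean(X_2) = (7 + 6 + 7 + 2 + 8) / 5 = 30/5 = 6

Step 2 — sample variances and covariances s[i,j] = (1/(n-1)) · Σ_k (x_{k,i} - mean_i) · (x_{k,j} - mean_j), with n-1 = 4:
  s[X_1,X_1] = ((-1.8)·(-1.8) + (1.2)·(1.2) + (-2.8)·(-2.8) + (3.2)·(3.2) + (0.2)·(0.2)) / 4 = 22.8/4 = 5.7
  s[X_1,X_2] = ((-1.8)·(1) + (1.2)·(0) + (-2.8)·(1) + (3.2)·(-4) + (0.2)·(2)) / 4 = -17/4 = -4.25
  s[X_2,X_2] = ((1)·(1) + (0)·(0) + (1)·(1) + (-4)·(-4) + (2)·(2)) / 4 = 22/4 = 5.5
  Sample standard deviations s_i = √(s[i,i]):
  s(X_1) = √(5.7) = 2.3875
  s(X_2) = √(5.5) = 2.3452

Step 3 — r_{ij} = s_{ij} / (s_i · s_j):
  r[X_1,X_1] = 1 (diagonal).
  r[X_1,X_2] = -4.25 / (2.3875 · 2.3452) = -4.25 / 5.5991 = -0.759
  r[X_2,X_2] = 1 (diagonal).

R is symmetric with unit diagonal. Assembling:

R = [[1, -0.759],
 [-0.759, 1]]


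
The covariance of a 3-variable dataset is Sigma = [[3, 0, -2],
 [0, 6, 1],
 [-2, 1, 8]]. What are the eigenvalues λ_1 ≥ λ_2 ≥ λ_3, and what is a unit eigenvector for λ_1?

Step 1 — characteristic polynomial p(λ) = det(λI - Sigma) = λ³ - tr·λ² + c_1·λ - det, where tr = trace, c_1 = sum of the principal 2×2 minors, det = det(Sigma):
  tr = 3 + 6 + 8 = 17,
  c_1 = (3·6 - (0)²) + (3·8 - (-2)²) + (6·8 - (1)²) = 18 + 20 + 47 = 85,
  det = 3·(6·8 - (1)²) - (0)·((0)·8 - (1)·(-2)) + (-2)·((0)·(1) - 6·(-2)) = 3·(47) - (0)·(2) + (-2)·(12) = 117.
  So p(λ) = λ³ - 17λ² + 85λ - 117.
Step 2 — look for an integer root (rational root theorem: any rational root is an integer divisor of 117). Testing λ = 9:
  p(9) = 729 - 1377 + 765 - 117 = 0  ✓
  Dividing out (λ - 9): p(λ) = (λ - 9)(λ² - 8λ + 13).
Step 3 — remaining eigenvalues from the quadratic λ² - 8λ + 13 = 0:
  Δ = 8² - 4·13 = 64 - 52 = 12,  λ = (8 ± √12)/2 = (8 ± 3.4641)/2 ≈ 5.7321 or 2.2679.
  Sorted: λ_1 = 9,  λ_2 = 5.7321,  λ_3 = 2.2679  (check: sum = 17 = tr ✓).

Step 4 — unit eigenvector for λ_1 = 9: v spans the null space of (Sigma - λ_1 I), whose rows are
  r_1 = (-6, 0, -2),  r_2 = (0, -3, 1),  r_3 = (-2, 1, -1).
  v is orthogonal to every row, so take v ∝ r_1 × r_2 = ((0)·(1) - (-2)·(-3), (-2)·(0) - (-6)·(1), (-6)·(-3) - (0)·(0)) = (-6, 6, 18).
  Rescale (divide by 6; multiply by -1 so the first nonzero entry is positive): u = (1, -1, -3).
  ||u|| = √((1)² + (-1)² + (-3)²) = √(11) ≈ 3.3166,  v_1 = u/||u|| ≈ (0.3015, -0.3015, -0.9045) (||v_1|| = 1).

λ_1 = 9,  λ_2 = 5.7321,  λ_3 = 2.2679;  v_1 ≈ (0.3015, -0.3015, -0.9045)


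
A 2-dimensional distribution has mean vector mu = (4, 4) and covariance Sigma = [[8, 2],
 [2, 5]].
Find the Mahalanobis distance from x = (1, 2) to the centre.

Step 1 — centre the observation: (x - mu) = (-3, -2).

Step 2 — invert Sigma. det(Sigma) = 8·5 - (2)² = 36.
  Sigma^{-1} = (1/det) · [[d, -b], [-b, a]] = [[0.1389, -0.0556],
 [-0.0556, 0.2222]].

Step 3 — form the quadratic (x - mu)^T · Sigma^{-1} · (x - mu):
  Sigma^{-1} · (x - mu) = (-0.3056, -0.2778).
  (x - mu)^T · [Sigma^{-1} · (x - mu)] = (-3)·(-0.3056) + (-2)·(-0.2778) = 1.4722.

Step 4 — take square root: d = √(1.4722) ≈ 1.2134.

d(x, mu) = √(1.4722) ≈ 1.2134


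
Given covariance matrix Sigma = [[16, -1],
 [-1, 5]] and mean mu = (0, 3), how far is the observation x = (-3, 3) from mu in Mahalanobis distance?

Step 1 — centre the observation: (x - mu) = (-3, 0).

Step 2 — invert Sigma. det(Sigma) = 16·5 - (-1)² = 79.
  Sigma^{-1} = (1/det) · [[d, -b], [-b, a]] = [[0.0633, 0.0127],
 [0.0127, 0.2025]].

Step 3 — form the quadratic (x - mu)^T · Sigma^{-1} · (x - mu):
  Sigma^{-1} · (x - mu) = (-0.1899, -0.038).
  (x - mu)^T · [Sigma^{-1} · (x - mu)] = (-3)·(-0.1899) + (0)·(-0.038) = 0.5696.

Step 4 — take square root: d = √(0.5696) ≈ 0.7547.

d(x, mu) = √(0.5696) ≈ 0.7547


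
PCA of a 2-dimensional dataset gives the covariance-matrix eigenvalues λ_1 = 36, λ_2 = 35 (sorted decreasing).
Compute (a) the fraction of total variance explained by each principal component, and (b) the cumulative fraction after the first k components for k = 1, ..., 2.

Step 1 — total variance = trace(Sigma) = Σ λ_i = 36 + 35 = 71.

Step 2 — fraction explained by component i = λ_i / Σ λ:
  PC1: 36/71 = 0.507
  PC2: 35/71 = 0.493

Step 3 — cumulative fraction after k components = (λ_1 + ... + λ_k) / Σ λ:
  k = 1: 36/71 = 0.507
  k = 2: (36 + 35)/71 = 71/71 = 1

Summary (fraction, with percent):

explained: PC1 0.507 (50.7%), PC2 0.493 (49.3%);  cumulative: 0.507, 1


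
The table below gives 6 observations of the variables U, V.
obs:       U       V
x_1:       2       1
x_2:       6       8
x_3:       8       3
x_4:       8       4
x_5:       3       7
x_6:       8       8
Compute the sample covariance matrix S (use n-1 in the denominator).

Step 1 — column means:
  mean(U) = (2 + 6 + 8 + 8 + 3 + 8) / 6 = 35/6 = 5.8333
  mean(V) = (1 + 8 + 3 + 4 + 7 + 8) / 6 = 31/6 = 5.1667

Step 2 — sample covariance S[i,j] = (1/(n-1)) · Σ_k (x_{k,i} - mean_i) · (x_{k,j} - mean_j), with n-1 = 5.
  S[U,U] = ((-3.8333)·(-3.8333) + (0.1667)·(0.1667) + (2.1667)·(2.1667) + (2.1667)·(2.1667) + (-2.8333)·(-2.8333) + (2.1667)·(2.1667)) / 5 = 36.8333/5 = 7.3667
  S[U,V] = ((-3.8333)·(-4.1667) + (0.1667)·(2.8333) + (2.1667)·(-2.1667) + (2.1667)·(-1.1667) + (-2.8333)·(1.8333) + (2.1667)·(2.8333)) / 5 = 10.1667/5 = 2.0333
  S[V,V] = ((-4.1667)·(-4.1667) + (2.8333)·(2.8333) + (-2.1667)·(-2.1667) + (-1.1667)·(-1.1667) + (1.8333)·(1.8333) + (2.8333)·(2.8333)) / 5 = 42.8333/5 = 8.5667

S is symmetric (S[j,i] = S[i,j]). Assembling:

S = [[7.3667, 2.0333],
 [2.0333, 8.5667]]


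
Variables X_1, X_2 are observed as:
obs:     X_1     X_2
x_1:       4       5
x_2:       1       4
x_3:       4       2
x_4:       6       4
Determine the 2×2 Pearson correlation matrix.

Step 1 — column means:
  mean(X_1) = (4 + 1 + 4 + 6) / 4 = 15/4 = 3.75
  mean(X_2) = (5 + 4 + 2 + 4) / 4 = 15/4 = 3.75

Step 2 — sample variances and covariances s[i,j] = (1/(n-1)) · Σ_k (x_{k,i} - mean_i) · (x_{k,j} - mean_j), with n-1 = 3:
  s[X_1,X_1] = ((0.25)·(0.25) + (-2.75)·(-2.75) + (0.25)·(0.25) + (2.25)·(2.25)) / 3 = 12.75/3 = 4.25
  s[X_1,X_2] = ((0.25)·(1.25) + (-2.75)·(0.25) + (0.25)·(-1.75) + (2.25)·(0.25)) / 3 = -0.25/3 = -0.0833
  s[X_2,X_2] = ((1.25)·(1.25) + (0.25)·(0.25) + (-1.75)·(-1.75) + (0.25)·(0.25)) / 3 = 4.75/3 = 1.5833
  Sample standard deviations s_i = √(s[i,i]):
  s(X_1) = √(4.25) = 2.0616
  s(X_2) = √(1.5833) = 1.2583

Step 3 — r_{ij} = s_{ij} / (s_i · s_j):
  r[X_1,X_1] = 1 (diagonal).
  r[X_1,X_2] = -0.0833 / (2.0616 · 1.2583) = -0.0833 / 2.5941 = -0.0321
  r[X_2,X_2] = 1 (diagonal).

R is symmetric with unit diagonal. Assembling:

R = [[1, -0.0321],
 [-0.0321, 1]]


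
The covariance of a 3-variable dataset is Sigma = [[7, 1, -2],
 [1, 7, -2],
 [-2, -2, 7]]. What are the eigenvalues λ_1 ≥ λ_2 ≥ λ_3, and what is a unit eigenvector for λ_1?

Step 1 — characteristic polynomial p(λ) = det(λI - Sigma) = λ³ - tr·λ² + c_1·λ - det, where tr = trace, c_1 = sum of the principal 2×2 minors, det = det(Sigma):
  tr = 7 + 7 + 7 = 21,
  c_1 = (7·7 - (1)²) + (7·7 - (-2)²) + (7·7 - (-2)²) = 48 + 45 + 45 = 138,
  det = 7·(7·7 - (-2)²) - (1)·((1)·7 - (-2)·(-2)) + (-2)·((1)·(-2) - 7·(-2)) = 7·(45) - (1)·(3) + (-2)·(12) = 288.
  So p(λ) = λ³ - 21λ² + 138λ - 288.
Step 2 — look for an integer root (rational root theorem: any rational root is an integer divisor of 288). Testing λ = 6:
  p(6) = 216 - 756 + 828 - 288 = 0  ✓
  Dividing out (λ - 6): p(λ) = (λ - 6)(λ² - 15λ + 48).
Step 3 — remaining eigenvalues from the quadratic λ² - 15λ + 48 = 0:
  Δ = 15² - 4·48 = 225 - 192 = 33,  λ = (15 ± √33)/2 = (15 ± 5.7446)/2 ≈ 10.3723 or 4.6277.
  Sorted: λ_1 = 10.3723,  λ_2 = 6,  λ_3 = 4.6277  (check: sum = 21 = tr ✓).

Step 4 — unit eigenvector for λ_1 ≈ 10.3723: v spans the null space of (Sigma - λ_1 I), whose rows are
  r_1 = (-3.3723, 1, -2),  r_2 = (1, -3.3723, -2),  r_3 = (-2, -2, -3.3723).
  v is orthogonal to every row, so take v ∝ r_1 × r_2 = ((1)·(-2) - (-2)·(-3.3723), (-2)·(1) - (-3.3723)·(-2), (-3.3723)·(-3.3723) - (1)·(1)) ≈ (-8.7446, -8.7446, 10.3723).
  Rescale (multiply by -1 so the first nonzero entry is positive): u = (8.7446, 8.7446, -10.3723).
  ||u|| = √((8.7446)² + (8.7446)² + (-10.3723)²) = √(260.519) ≈ 16.1406,  v_1 = u/||u|| ≈ (0.5418, 0.5418, -0.6426) (||v_1|| = 1).

λ_1 = 10.3723,  λ_2 = 6,  λ_3 = 4.6277;  v_1 ≈ (0.5418, 0.5418, -0.6426)


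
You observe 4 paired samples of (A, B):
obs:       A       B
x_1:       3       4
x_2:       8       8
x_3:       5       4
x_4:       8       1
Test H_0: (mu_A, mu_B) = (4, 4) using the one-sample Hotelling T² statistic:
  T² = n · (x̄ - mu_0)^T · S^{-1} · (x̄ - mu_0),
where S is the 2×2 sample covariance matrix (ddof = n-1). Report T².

Step 1 — sample mean vector:
  mean(A) = (3 + 8 + 5 + 8) / 4 = 24/4 = 6
  mean(B) = (4 + 8 + 4 + 1) / 4 = 17/4 = 4.25
  x̄ = (6, 4.25),  deviation x̄ - mu_0 = (6, 4.25) - (4, 4) = (2, 0.25).

Step 2 — sample covariance matrix, S[i,j] = (1/(n-1)) · Σ_k (x_{k,i} - mean_i) · (x_{k,j} - mean_j), divisor n-1 = 3:
  S[A,A] = ((-3)·(-3) + (2)·(2) + (-1)·(-1) + (2)·(2)) / 3 = 18/3 = 6
  S[A,B] = ((-3)·(-0.25) + (2)·(3.75) + (-1)·(-0.25) + (2)·(-3.25)) / 3 = 2/3 = 0.6667
  S[B,B] = ((-0.25)·(-0.25) + (3.75)·(3.75) + (-0.25)·(-0.25) + (-3.25)·(-3.25)) / 3 = 24.75/3 = 8.25
  S = [[6, 0.6667],
 [0.6667, 8.25]].

Step 3 — invert S. det(S) = 6·8.25 - (0.6667)² = 49.0556.
  S^{-1} = (1/det) · [[d, -b], [-b, a]] = [[0.1682, -0.0136],
 [-0.0136, 0.1223]].

Step 4 — quadratic form (x̄ - mu_0)^T · S^{-1} · (x̄ - mu_0):
  S^{-1} · (x̄ - mu_0) = (0.333, 0.0034),
  (x̄ - mu_0)^T · [...] = (2)·(0.333) + (0.25)·(0.0034) = 0.6668.

Step 5 — scale by n: T² = 4 · 0.6668 = 2.667.

T² ≈ 2.667


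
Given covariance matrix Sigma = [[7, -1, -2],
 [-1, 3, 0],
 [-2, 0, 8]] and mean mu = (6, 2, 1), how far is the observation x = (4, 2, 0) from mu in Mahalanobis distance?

Step 1 — centre the observation: (x - mu) = (-2, 0, -1).

Step 2 — invert Sigma (cofactor / det for 3×3, or solve directly):
  Sigma^{-1} = [[0.1622, 0.0541, 0.0405],
 [0.0541, 0.3514, 0.0135],
 [0.0405, 0.0135, 0.1351]].

Step 3 — form the quadratic (x - mu)^T · Sigma^{-1} · (x - mu):
  Sigma^{-1} · (x - mu) = (-0.3649, -0.1216, -0.2162).
  (x - mu)^T · [Sigma^{-1} · (x - mu)] = (-2)·(-0.3649) + (0)·(-0.1216) + (-1)·(-0.2162) = 0.9459.

Step 4 — take square root: d = √(0.9459) ≈ 0.9726.

d(x, mu) = √(0.9459) ≈ 0.9726


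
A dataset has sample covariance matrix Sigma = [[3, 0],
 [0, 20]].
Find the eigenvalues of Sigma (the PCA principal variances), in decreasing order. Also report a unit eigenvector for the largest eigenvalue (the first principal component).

Step 1 — characteristic polynomial of 2×2 Sigma:
  det(Sigma - λI) = λ² - trace · λ + det = 0.
  trace = 3 + 20 = 23, det = 3·20 - (0)² = 60.
Step 2 — discriminant:
  Δ = trace² - 4·det = 529 - 240 = 289.
Step 3 — eigenvalues:
  λ = (trace ± √Δ)/2 = (23 ± 17)/2,
  λ_1 = 20,  λ_2 = 3.

Step 4 — unit eigenvector for λ_1: Sigma is diagonal, so its eigenvectors are the coordinate axes. λ_1 = 20 is the diagonal entry on the second coordinate axis, hence
  v_1 = (0, 1) (||v_1|| = 1).

λ_1 = 20,  λ_2 = 3;  v_1 ≈ (0, 1)


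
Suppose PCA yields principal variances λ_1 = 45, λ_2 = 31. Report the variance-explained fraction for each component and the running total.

Step 1 — total variance = trace(Sigma) = Σ λ_i = 45 + 31 = 76.

Step 2 — fraction explained by component i = λ_i / Σ λ:
  PC1: 45/76 = 0.5921
  PC2: 31/76 = 0.4079

Step 3 — cumulative fraction after k components = (λ_1 + ... + λ_k) / Σ λ:
  k = 1: 45/76 = 0.5921
  k = 2: (45 + 31)/76 = 76/76 = 1

Summary (fraction, with percent):

explained: PC1 0.5921 (59.21%), PC2 0.4079 (40.79%);  cumulative: 0.5921, 1


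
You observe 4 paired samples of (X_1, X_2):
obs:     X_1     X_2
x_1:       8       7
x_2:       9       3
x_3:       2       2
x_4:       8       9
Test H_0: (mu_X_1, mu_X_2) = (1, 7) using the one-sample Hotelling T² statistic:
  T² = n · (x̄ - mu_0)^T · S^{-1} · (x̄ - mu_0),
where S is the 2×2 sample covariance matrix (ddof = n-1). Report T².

Step 1 — sample mean vector:
  mean(X_1) = (8 + 9 + 2 + 8) / 4 = 27/4 = 6.75
  mean(X_2) = (7 + 3 + 2 + 9) / 4 = 21/4 = 5.25
  x̄ = (6.75, 5.25),  deviation x̄ - mu_0 = (6.75, 5.25) - (1, 7) = (5.75, -1.75).

Step 2 — sample covariance matrix, S[i,j] = (1/(n-1)) · Σ_k (x_{k,i} - mean_i) · (x_{k,j} - mean_j), divisor n-1 = 3:
  S[X_1,X_1] = ((1.25)·(1.25) + (2.25)·(2.25) + (-4.75)·(-4.75) + (1.25)·(1.25)) / 3 = 30.75/3 = 10.25
  S[X_1,X_2] = ((1.25)·(1.75) + (2.25)·(-2.25) + (-4.75)·(-3.25) + (1.25)·(3.75)) / 3 = 17.25/3 = 5.75
  S[X_2,X_2] = ((1.75)·(1.75) + (-2.25)·(-2.25) + (-3.25)·(-3.25) + (3.75)·(3.75)) / 3 = 32.75/3 = 10.9167
  S = [[10.25, 5.75],
 [5.75, 10.9167]].

Step 3 — invert S. det(S) = 10.25·10.9167 - (5.75)² = 78.8333.
  S^{-1} = (1/det) · [[d, -b], [-b, a]] = [[0.1385, -0.0729],
 [-0.0729, 0.13]].

Step 4 — quadratic form (x̄ - mu_0)^T · S^{-1} · (x̄ - mu_0):
  S^{-1} · (x̄ - mu_0) = (0.9239, -0.6469),
  (x̄ - mu_0)^T · [...] = (5.75)·(0.9239) + (-1.75)·(-0.6469) = 6.4445.

Step 5 — scale by n: T² = 4 · 6.4445 = 25.778.

T² ≈ 25.778


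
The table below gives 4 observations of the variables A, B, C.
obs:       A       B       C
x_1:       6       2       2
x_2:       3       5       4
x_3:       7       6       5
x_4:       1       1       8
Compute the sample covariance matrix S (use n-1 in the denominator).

Step 1 — column means:
  mean(A) = (6 + 3 + 7 + 1) / 4 = 17/4 = 4.25
  mean(B) = (2 + 5 + 6 + 1) / 4 = 14/4 = 3.5
  mean(C) = (2 + 4 + 5 + 8) / 4 = 19/4 = 4.75

Step 2 — sample covariance S[i,j] = (1/(n-1)) · Σ_k (x_{k,i} - mean_i) · (x_{k,j} - mean_j), with n-1 = 3.
  S[A,A] = ((1.75)·(1.75) + (-1.25)·(-1.25) + (2.75)·(2.75) + (-3.25)·(-3.25)) / 3 = 22.75/3 = 7.5833
  S[A,B] = ((1.75)·(-1.5) + (-1.25)·(1.5) + (2.75)·(2.5) + (-3.25)·(-2.5)) / 3 = 10.5/3 = 3.5
  S[A,C] = ((1.75)·(-2.75) + (-1.25)·(-0.75) + (2.75)·(0.25) + (-3.25)·(3.25)) / 3 = -13.75/3 = -4.5833
  S[B,B] = ((-1.5)·(-1.5) + (1.5)·(1.5) + (2.5)·(2.5) + (-2.5)·(-2.5)) / 3 = 17/3 = 5.6667
  S[B,C] = ((-1.5)·(-2.75) + (1.5)·(-0.75) + (2.5)·(0.25) + (-2.5)·(3.25)) / 3 = -4.5/3 = -1.5
  S[C,C] = ((-2.75)·(-2.75) + (-0.75)·(-0.75) + (0.25)·(0.25) + (3.25)·(3.25)) / 3 = 18.75/3 = 6.25

S is symmetric (S[j,i] = S[i,j]). Assembling:

S = [[7.5833, 3.5, -4.5833],
 [3.5, 5.6667, -1.5],
 [-4.5833, -1.5, 6.25]]


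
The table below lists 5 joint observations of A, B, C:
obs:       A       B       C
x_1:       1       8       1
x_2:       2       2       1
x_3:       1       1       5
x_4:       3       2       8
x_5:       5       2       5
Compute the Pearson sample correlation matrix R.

Step 1 — column means:
  mean(A) = (1 + 2 + 1 + 3 + 5) / 5 = 12/5 = 2.4
  mean(B) = (8 + 2 + 1 + 2 + 2) / 5 = 15/5 = 3
  mean(C) = (1 + 1 + 5 + 8 + 5) / 5 = 20/5 = 4

Step 2 — sample variances and covariances s[i,j] = (1/(n-1)) · Σ_k (x_{k,i} - mean_i) · (x_{k,j} - mean_j), with n-1 = 4:
  s[A,A] = ((-1.4)·(-1.4) + (-0.4)·(-0.4) + (-1.4)·(-1.4) + (0.6)·(0.6) + (2.6)·(2.6)) / 4 = 11.2/4 = 2.8
  s[A,B] = ((-1.4)·(5) + (-0.4)·(-1) + (-1.4)·(-2) + (0.6)·(-1) + (2.6)·(-1)) / 4 = -7/4 = -1.75
  s[A,C] = ((-1.4)·(-3) + (-0.4)·(-3) + (-1.4)·(1) + (0.6)·(4) + (2.6)·(1)) / 4 = 9/4 = 2.25
  s[B,B] = ((5)·(5) + (-1)·(-1) + (-2)·(-2) + (-1)·(-1) + (-1)·(-1)) / 4 = 32/4 = 8
  s[B,C] = ((5)·(-3) + (-1)·(-3) + (-2)·(1) + (-1)·(4) + (-1)·(1)) / 4 = -19/4 = -4.75
  s[C,C] = ((-3)·(-3) + (-3)·(-3) + (1)·(1) + (4)·(4) + (1)·(1)) / 4 = 36/4 = 9
  Sample standard deviations s_i = √(s[i,i]):
  s(A) = √(2.8) = 1.6733
  s(B) = √(8) = 2.8284
  s(C) = √(9) = 3

Step 3 — r_{ij} = s_{ij} / (s_i · s_j):
  r[A,A] = 1 (diagonal).
  r[A,B] = -1.75 / (1.6733 · 2.8284) = -1.75 / 4.7329 = -0.3698
  r[A,C] = 2.25 / (1.6733 · 3) = 2.25 / 5.02 = 0.4482
  r[B,B] = 1 (diagonal).
  r[B,C] = -4.75 / (2.8284 · 3) = -4.75 / 8.4853 = -0.5598
  r[C,C] = 1 (diagonal).

R is symmetric with unit diagonal. Assembling:

R = [[1, -0.3698, 0.4482],
 [-0.3698, 1, -0.5598],
 [0.4482, -0.5598, 1]]


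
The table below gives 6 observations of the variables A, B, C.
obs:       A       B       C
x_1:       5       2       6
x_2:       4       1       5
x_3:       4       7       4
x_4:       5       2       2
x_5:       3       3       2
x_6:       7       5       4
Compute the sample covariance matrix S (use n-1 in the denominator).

Step 1 — column means:
  mean(A) = (5 + 4 + 4 + 5 + 3 + 7) / 6 = 28/6 = 4.6667
  mean(B) = (2 + 1 + 7 + 2 + 3 + 5) / 6 = 20/6 = 3.3333
  mean(C) = (6 + 5 + 4 + 2 + 2 + 4) / 6 = 23/6 = 3.8333

Step 2 — sample covariance S[i,j] = (1/(n-1)) · Σ_k (x_{k,i} - mean_i) · (x_{k,j} - mean_j), with n-1 = 5.
  S[A,A] = ((0.3333)·(0.3333) + (-0.6667)·(-0.6667) + (-0.6667)·(-0.6667) + (0.3333)·(0.3333) + (-1.6667)·(-1.6667) + (2.3333)·(2.3333)) / 5 = 9.3333/5 = 1.8667
  S[A,B] = ((0.3333)·(-1.3333) + (-0.6667)·(-2.3333) + (-0.6667)·(3.6667) + (0.3333)·(-1.3333) + (-1.6667)·(-0.3333) + (2.3333)·(1.6667)) / 5 = 2.6667/5 = 0.5333
  S[A,C] = ((0.3333)·(2.1667) + (-0.6667)·(1.1667) + (-0.6667)·(0.1667) + (0.3333)·(-1.8333) + (-1.6667)·(-1.8333) + (2.3333)·(0.1667)) / 5 = 2.6667/5 = 0.5333
  S[B,B] = ((-1.3333)·(-1.3333) + (-2.3333)·(-2.3333) + (3.6667)·(3.6667) + (-1.3333)·(-1.3333) + (-0.3333)·(-0.3333) + (1.6667)·(1.6667)) / 5 = 25.3333/5 = 5.0667
  S[B,C] = ((-1.3333)·(2.1667) + (-2.3333)·(1.1667) + (3.6667)·(0.1667) + (-1.3333)·(-1.8333) + (-0.3333)·(-1.8333) + (1.6667)·(0.1667)) / 5 = -1.6667/5 = -0.3333
  S[C,C] = ((2.1667)·(2.1667) + (1.1667)·(1.1667) + (0.1667)·(0.1667) + (-1.8333)·(-1.8333) + (-1.8333)·(-1.8333) + (0.1667)·(0.1667)) / 5 = 12.8333/5 = 2.5667

S is symmetric (S[j,i] = S[i,j]). Assembling:

S = [[1.8667, 0.5333, 0.5333],
 [0.5333, 5.0667, -0.3333],
 [0.5333, -0.3333, 2.5667]]


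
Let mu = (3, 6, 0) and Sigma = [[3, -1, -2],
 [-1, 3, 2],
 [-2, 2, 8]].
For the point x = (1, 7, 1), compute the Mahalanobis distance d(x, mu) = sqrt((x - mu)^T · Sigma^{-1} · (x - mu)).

Step 1 — centre the observation: (x - mu) = (-2, 1, 1).

Step 2 — invert Sigma (cofactor / det for 3×3, or solve directly):
  Sigma^{-1} = [[0.4167, 0.0833, 0.0833],
 [0.0833, 0.4167, -0.0833],
 [0.0833, -0.0833, 0.1667]].

Step 3 — form the quadratic (x - mu)^T · Sigma^{-1} · (x - mu):
  Sigma^{-1} · (x - mu) = (-0.6667, 0.1667, -0.0833).
  (x - mu)^T · [Sigma^{-1} · (x - mu)] = (-2)·(-0.6667) + (1)·(0.1667) + (1)·(-0.0833) = 1.4167.

Step 4 — take square root: d = √(1.4167) ≈ 1.1902.

d(x, mu) = √(1.4167) ≈ 1.1902


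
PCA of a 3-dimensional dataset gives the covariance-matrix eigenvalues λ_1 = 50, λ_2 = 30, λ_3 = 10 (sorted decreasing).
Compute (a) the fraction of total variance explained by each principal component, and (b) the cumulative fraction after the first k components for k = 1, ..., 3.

Step 1 — total variance = trace(Sigma) = Σ λ_i = 50 + 30 + 10 = 90.

Step 2 — fraction explained by component i = λ_i / Σ λ:
  PC1: 50/90 = 0.5556
  PC2: 30/90 = 0.3333
  PC3: 10/90 = 0.1111

Step 3 — cumulative fraction after k components = (λ_1 + ... + λ_k) / Σ λ:
  k = 1: 50/90 = 0.5556
  k = 2: (50 + 30)/90 = 80/90 = 0.8889
  k = 3: (50 + 30 + 10)/90 = 90/90 = 1

Summary (fraction, with percent):

explained: PC1 0.5556 (55.56%), PC2 0.3333 (33.33%), PC3 0.1111 (11.11%);  cumulative: 0.5556, 0.8889, 1


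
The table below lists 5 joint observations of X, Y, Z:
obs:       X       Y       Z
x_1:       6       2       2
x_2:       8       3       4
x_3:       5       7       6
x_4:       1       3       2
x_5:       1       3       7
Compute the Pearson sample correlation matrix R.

Step 1 — column means:
  mean(X) = (6 + 8 + 5 + 1 + 1) / 5 = 21/5 = 4.2
  mean(Y) = (2 + 3 + 7 + 3 + 3) / 5 = 18/5 = 3.6
  mean(Z) = (2 + 4 + 6 + 2 + 7) / 5 = 21/5 = 4.2

Step 2 — sample variances and covariances s[i,j] = (1/(n-1)) · Σ_k (x_{k,i} - mean_i) · (x_{k,j} - mean_j), with n-1 = 4:
  s[X,X] = ((1.8)·(1.8) + (3.8)·(3.8) + (0.8)·(0.8) + (-3.2)·(-3.2) + (-3.2)·(-3.2)) / 4 = 38.8/4 = 9.7
  s[X,Y] = ((1.8)·(-1.6) + (3.8)·(-0.6) + (0.8)·(3.4) + (-3.2)·(-0.6) + (-3.2)·(-0.6)) / 4 = 1.4/4 = 0.35
  s[X,Z] = ((1.8)·(-2.2) + (3.8)·(-0.2) + (0.8)·(1.8) + (-3.2)·(-2.2) + (-3.2)·(2.8)) / 4 = -5.2/4 = -1.3
  s[Y,Y] = ((-1.6)·(-1.6) + (-0.6)·(-0.6) + (3.4)·(3.4) + (-0.6)·(-0.6) + (-0.6)·(-0.6)) / 4 = 15.2/4 = 3.8
  s[Y,Z] = ((-1.6)·(-2.2) + (-0.6)·(-0.2) + (3.4)·(1.8) + (-0.6)·(-2.2) + (-0.6)·(2.8)) / 4 = 9.4/4 = 2.35
  s[Z,Z] = ((-2.2)·(-2.2) + (-0.2)·(-0.2) + (1.8)·(1.8) + (-2.2)·(-2.2) + (2.8)·(2.8)) / 4 = 20.8/4 = 5.2
  Sample standard deviations s_i = √(s[i,i]):
  s(X) = √(9.7) = 3.1145
  s(Y) = √(3.8) = 1.9494
  s(Z) = √(5.2) = 2.2804

Step 3 — r_{ij} = s_{ij} / (s_i · s_j):
  r[X,X] = 1 (diagonal).
  r[X,Y] = 0.35 / (3.1145 · 1.9494) = 0.35 / 6.0712 = 0.0576
  r[X,Z] = -1.3 / (3.1145 · 2.2804) = -1.3 / 7.1021 = -0.183
  r[Y,Y] = 1 (diagonal).
  r[Y,Z] = 2.35 / (1.9494 · 2.2804) = 2.35 / 4.4452 = 0.5287
  r[Z,Z] = 1 (diagonal).

R is symmetric with unit diagonal. Assembling:

R = [[1, 0.0576, -0.183],
 [0.0576, 1, 0.5287],
 [-0.183, 0.5287, 1]]


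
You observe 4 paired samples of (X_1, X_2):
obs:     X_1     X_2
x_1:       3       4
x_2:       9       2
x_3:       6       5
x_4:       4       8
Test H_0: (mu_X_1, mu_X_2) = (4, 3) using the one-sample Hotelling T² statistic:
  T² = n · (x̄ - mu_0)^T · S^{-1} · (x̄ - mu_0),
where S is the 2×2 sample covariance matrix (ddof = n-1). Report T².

Step 1 — sample mean vector:
  mean(X_1) = (3 + 9 + 6 + 4) / 4 = 22/4 = 5.5
  mean(X_2) = (4 + 2 + 5 + 8) / 4 = 19/4 = 4.75
  x̄ = (5.5, 4.75),  deviation x̄ - mu_0 = (5.5, 4.75) - (4, 3) = (1.5, 1.75).

Step 2 — sample covariance matrix, S[i,j] = (1/(n-1)) · Σ_k (x_{k,i} - mean_i) · (x_{k,j} - mean_j), divisor n-1 = 3:
  S[X_1,X_1] = ((-2.5)·(-2.5) + (3.5)·(3.5) + (0.5)·(0.5) + (-1.5)·(-1.5)) / 3 = 21/3 = 7
  S[X_1,X_2] = ((-2.5)·(-0.75) + (3.5)·(-2.75) + (0.5)·(0.25) + (-1.5)·(3.25)) / 3 = -12.5/3 = -4.1667
  S[X_2,X_2] = ((-0.75)·(-0.75) + (-2.75)·(-2.75) + (0.25)·(0.25) + (3.25)·(3.25)) / 3 = 18.75/3 = 6.25
  S = [[7, -4.1667],
 [-4.1667, 6.25]].

Step 3 — invert S. det(S) = 7·6.25 - (-4.1667)² = 26.3889.
  S^{-1} = (1/det) · [[d, -b], [-b, a]] = [[0.2368, 0.1579],
 [0.1579, 0.2653]].

Step 4 — quadratic form (x̄ - mu_0)^T · S^{-1} · (x̄ - mu_0):
  S^{-1} · (x̄ - mu_0) = (0.6316, 0.7011),
  (x̄ - mu_0)^T · [...] = (1.5)·(0.6316) + (1.75)·(0.7011) = 2.1742.

Step 5 — scale by n: T² = 4 · 2.1742 = 8.6968.

T² ≈ 8.6968


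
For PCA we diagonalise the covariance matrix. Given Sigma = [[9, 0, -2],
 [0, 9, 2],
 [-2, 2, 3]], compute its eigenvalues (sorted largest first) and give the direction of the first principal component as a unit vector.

Step 1 — characteristic polynomial p(λ) = det(λI - Sigma) = λ³ - tr·λ² + c_1·λ - det, where tr = trace, c_1 = sum of the principal 2×2 minors, det = det(Sigma):
  tr = 9 + 9 + 3 = 21,
  c_1 = (9·9 - (0)²) + (9·3 - (-2)²) + (9·3 - (2)²) = 81 + 23 + 23 = 127,
  det = 9·(9·3 - (2)²) - (0)·((0)·3 - (2)·(-2)) + (-2)·((0)·(2) - 9·(-2)) = 9·(23) - (0)·(4) + (-2)·(18) = 171.
  So p(λ) = λ³ - 21λ² + 127λ - 171.
Step 2 — look for an integer root (rational root theorem: any rational root is an integer divisor of 171). Testing λ = 9:
  p(9) = 729 - 1701 + 1143 - 171 = 0  ✓
  Dividing out (λ - 9): p(λ) = (λ - 9)(λ² - 12λ + 19).
Step 3 — remaining eigenvalues from the quadratic λ² - 12λ + 19 = 0:
  Δ = 12² - 4·19 = 144 - 76 = 68,  λ = (12 ± √68)/2 = (12 ± 8.2462)/2 ≈ 10.1231 or 1.8769.
  Sorted: λ_1 = 10.1231,  λ_2 = 9,  λ_3 = 1.8769  (check: sum = 21 = tr ✓).

Step 4 — unit eigenvector for λ_1 ≈ 10.1231: v spans the null space of (Sigma - λ_1 I), whose rows are
  r_1 = (-1.1231, 0, -2),  r_2 = (0, -1.1231, 2),  r_3 = (-2, 2, -7.1231).
  v is orthogonal to every row, so take v ∝ r_1 × r_2 = ((0)·(2) - (-2)·(-1.1231), (-2)·(0) - (-1.1231)·(2), (-1.1231)·(-1.1231) - (0)·(0)) ≈ (-2.2462, 2.2462, 1.2614).
  Rescale (multiply by -1 so the first nonzero entry is positive): u = (2.2462, -2.2462, -1.2614).
  ||u|| = √((2.2462)² + (-2.2462)² + (-1.2614)²) = √(11.682) ≈ 3.4179,  v_1 = u/||u|| ≈ (0.6572, -0.6572, -0.369) (||v_1|| = 1).

λ_1 = 10.1231,  λ_2 = 9,  λ_3 = 1.8769;  v_1 ≈ (0.6572, -0.6572, -0.369)


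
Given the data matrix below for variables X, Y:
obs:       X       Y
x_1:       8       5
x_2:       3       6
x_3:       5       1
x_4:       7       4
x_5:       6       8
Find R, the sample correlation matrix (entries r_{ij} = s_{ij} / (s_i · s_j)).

Step 1 — column means:
  mean(X) = (8 + 3 + 5 + 7 + 6) / 5 = 29/5 = 5.8
  mean(Y) = (5 + 6 + 1 + 4 + 8) / 5 = 24/5 = 4.8

Step 2 — sample variances and covariances s[i,j] = (1/(n-1)) · Σ_k (x_{k,i} - mean_i) · (x_{k,j} - mean_j), with n-1 = 4:
  s[X,X] = ((2.2)·(2.2) + (-2.8)·(-2.8) + (-0.8)·(-0.8) + (1.2)·(1.2) + (0.2)·(0.2)) / 4 = 14.8/4 = 3.7
  s[X,Y] = ((2.2)·(0.2) + (-2.8)·(1.2) + (-0.8)·(-3.8) + (1.2)·(-0.8) + (0.2)·(3.2)) / 4 = -0.2/4 = -0.05
  s[Y,Y] = ((0.2)·(0.2) + (1.2)·(1.2) + (-3.8)·(-3.8) + (-0.8)·(-0.8) + (3.2)·(3.2)) / 4 = 26.8/4 = 6.7
  Sample standard deviations s_i = √(s[i,i]):
  s(X) = √(3.7) = 1.9235
  s(Y) = √(6.7) = 2.5884

Step 3 — r_{ij} = s_{ij} / (s_i · s_j):
  r[X,X] = 1 (diagonal).
  r[X,Y] = -0.05 / (1.9235 · 2.5884) = -0.05 / 4.979 = -0.01
  r[Y,Y] = 1 (diagonal).

R is symmetric with unit diagonal. Assembling:

R = [[1, -0.01],
 [-0.01, 1]]


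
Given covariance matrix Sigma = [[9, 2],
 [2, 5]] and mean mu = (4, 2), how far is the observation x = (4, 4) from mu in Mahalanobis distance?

Step 1 — centre the observation: (x - mu) = (0, 2).

Step 2 — invert Sigma. det(Sigma) = 9·5 - (2)² = 41.
  Sigma^{-1} = (1/det) · [[d, -b], [-b, a]] = [[0.122, -0.0488],
 [-0.0488, 0.2195]].

Step 3 — form the quadratic (x - mu)^T · Sigma^{-1} · (x - mu):
  Sigma^{-1} · (x - mu) = (-0.0976, 0.439).
  (x - mu)^T · [Sigma^{-1} · (x - mu)] = (0)·(-0.0976) + (2)·(0.439) = 0.878.

Step 4 — take square root: d = √(0.878) ≈ 0.937.

d(x, mu) = √(0.878) ≈ 0.937


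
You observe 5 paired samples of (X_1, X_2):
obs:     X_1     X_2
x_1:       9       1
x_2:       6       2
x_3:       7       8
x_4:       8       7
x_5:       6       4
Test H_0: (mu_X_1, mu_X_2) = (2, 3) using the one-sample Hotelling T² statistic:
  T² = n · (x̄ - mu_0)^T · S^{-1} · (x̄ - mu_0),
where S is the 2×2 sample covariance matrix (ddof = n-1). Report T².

Step 1 — sample mean vector:
  mean(X_1) = (9 + 6 + 7 + 8 + 6) / 5 = 36/5 = 7.2
  mean(X_2) = (1 + 2 + 8 + 7 + 4) / 5 = 22/5 = 4.4
  x̄ = (7.2, 4.4),  deviation x̄ - mu_0 = (7.2, 4.4) - (2, 3) = (5.2, 1.4).

Step 2 — sample covariance matrix, S[i,j] = (1/(n-1)) · Σ_k (x_{k,i} - mean_i) · (x_{k,j} - mean_j), divisor n-1 = 4:
  S[X_1,X_1] = ((1.8)·(1.8) + (-1.2)·(-1.2) + (-0.2)·(-0.2) + (0.8)·(0.8) + (-1.2)·(-1.2)) / 4 = 6.8/4 = 1.7
  S[X_1,X_2] = ((1.8)·(-3.4) + (-1.2)·(-2.4) + (-0.2)·(3.6) + (0.8)·(2.6) + (-1.2)·(-0.4)) / 4 = -1.4/4 = -0.35
  S[X_2,X_2] = ((-3.4)·(-3.4) + (-2.4)·(-2.4) + (3.6)·(3.6) + (2.6)·(2.6) + (-0.4)·(-0.4)) / 4 = 37.2/4 = 9.3
  S = [[1.7, -0.35],
 [-0.35, 9.3]].

Step 3 — invert S. det(S) = 1.7·9.3 - (-0.35)² = 15.6875.
  S^{-1} = (1/det) · [[d, -b], [-b, a]] = [[0.5928, 0.0223],
 [0.0223, 0.1084]].

Step 4 — quadratic form (x̄ - mu_0)^T · S^{-1} · (x̄ - mu_0):
  S^{-1} · (x̄ - mu_0) = (3.1139, 0.2677),
  (x̄ - mu_0)^T · [...] = (5.2)·(3.1139) + (1.4)·(0.2677) = 16.5673.

Step 5 — scale by n: T² = 5 · 16.5673 = 82.8367.

T² ≈ 82.8367


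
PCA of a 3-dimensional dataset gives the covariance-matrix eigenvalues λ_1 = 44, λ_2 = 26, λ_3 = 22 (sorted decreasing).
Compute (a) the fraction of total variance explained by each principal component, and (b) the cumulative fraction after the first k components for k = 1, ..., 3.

Step 1 — total variance = trace(Sigma) = Σ λ_i = 44 + 26 + 22 = 92.

Step 2 — fraction explained by component i = λ_i / Σ λ:
  PC1: 44/92 = 0.4783
  PC2: 26/92 = 0.2826
  PC3: 22/92 = 0.2391

Step 3 — cumulative fraction after k components = (λ_1 + ... + λ_k) / Σ λ:
  k = 1: 44/92 = 0.4783
  k = 2: (44 + 26)/92 = 70/92 = 0.7609
  k = 3: (44 + 26 + 22)/92 = 92/92 = 1

Summary (fraction, with percent):

explained: PC1 0.4783 (47.83%), PC2 0.2826 (28.26%), PC3 0.2391 (23.91%);  cumulative: 0.4783, 0.7609, 1


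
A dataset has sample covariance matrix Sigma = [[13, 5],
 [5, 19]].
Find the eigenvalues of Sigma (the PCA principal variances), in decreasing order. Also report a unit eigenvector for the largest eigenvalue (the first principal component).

Step 1 — characteristic polynomial of 2×2 Sigma:
  det(Sigma - λI) = λ² - trace · λ + det = 0.
  trace = 13 + 19 = 32, det = 13·19 - (5)² = 222.
Step 2 — discriminant:
  Δ = trace² - 4·det = 1024 - 888 = 136.
Step 3 — eigenvalues:
  λ = (trace ± √Δ)/2 = (32 ± 11.6619)/2,
  λ_1 = 21.831,  λ_2 = 10.169.

Step 4 — unit eigenvector for λ_1: solve (Sigma - λ_1 I)v = 0. First row:
  (13 - 21.831)·v_x + (5)·v_y = 0, i.e. (-8.831)·v_x + (5)·v_y = 0,
  so v ∝ (b, λ_1 - a) = (5, 8.831) = u.
  ||u|| = √((5)² + (8.831)²) = √(102.9857) ≈ 10.1482,
  v_1 = u/||u|| ≈ (0.4927, 0.8702) (||v_1|| = 1).

λ_1 = 21.831,  λ_2 = 10.169;  v_1 ≈ (0.4927, 0.8702)


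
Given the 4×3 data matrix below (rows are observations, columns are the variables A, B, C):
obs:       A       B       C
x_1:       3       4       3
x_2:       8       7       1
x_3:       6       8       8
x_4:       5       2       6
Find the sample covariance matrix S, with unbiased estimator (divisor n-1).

Step 1 — column means:
  mean(A) = (3 + 8 + 6 + 5) / 4 = 22/4 = 5.5
  mean(B) = (4 + 7 + 8 + 2) / 4 = 21/4 = 5.25
  mean(C) = (3 + 1 + 8 + 6) / 4 = 18/4 = 4.5

Step 2 — sample covariance S[i,j] = (1/(n-1)) · Σ_k (x_{k,i} - mean_i) · (x_{k,j} - mean_j), with n-1 = 3.
  S[A,A] = ((-2.5)·(-2.5) + (2.5)·(2.5) + (0.5)·(0.5) + (-0.5)·(-0.5)) / 3 = 13/3 = 4.3333
  S[A,B] = ((-2.5)·(-1.25) + (2.5)·(1.75) + (0.5)·(2.75) + (-0.5)·(-3.25)) / 3 = 10.5/3 = 3.5
  S[A,C] = ((-2.5)·(-1.5) + (2.5)·(-3.5) + (0.5)·(3.5) + (-0.5)·(1.5)) / 3 = -4/3 = -1.3333
  S[B,B] = ((-1.25)·(-1.25) + (1.75)·(1.75) + (2.75)·(2.75) + (-3.25)·(-3.25)) / 3 = 22.75/3 = 7.5833
  S[B,C] = ((-1.25)·(-1.5) + (1.75)·(-3.5) + (2.75)·(3.5) + (-3.25)·(1.5)) / 3 = 0.5/3 = 0.1667
  S[C,C] = ((-1.5)·(-1.5) + (-3.5)·(-3.5) + (3.5)·(3.5) + (1.5)·(1.5)) / 3 = 29/3 = 9.6667

S is symmetric (S[j,i] = S[i,j]). Assembling:

S = [[4.3333, 3.5, -1.3333],
 [3.5, 7.5833, 0.1667],
 [-1.3333, 0.1667, 9.6667]]


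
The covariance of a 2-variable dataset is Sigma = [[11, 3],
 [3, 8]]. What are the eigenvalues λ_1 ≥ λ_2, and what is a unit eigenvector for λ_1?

Step 1 — characteristic polynomial of 2×2 Sigma:
  det(Sigma - λI) = λ² - trace · λ + det = 0.
  trace = 11 + 8 = 19, det = 11·8 - (3)² = 79.
Step 2 — discriminant:
  Δ = trace² - 4·det = 361 - 316 = 45.
Step 3 — eigenvalues:
  λ = (trace ± √Δ)/2 = (19 ± 6.7082)/2,
  λ_1 = 12.8541,  λ_2 = 6.1459.

Step 4 — unit eigenvector for λ_1: solve (Sigma - λ_1 I)v = 0. First row:
  (11 - 12.8541)·v_x + (3)·v_y = 0, i.e. (-1.8541)·v_x + (3)·v_y = 0,
  so v ∝ (b, λ_1 - a) = (3, 1.8541) = u.
  ||u|| = √((3)² + (1.8541)²) = √(12.4377) ≈ 3.5267,
  v_1 = u/||u|| ≈ (0.8507, 0.5257) (||v_1|| = 1).

λ_1 = 12.8541,  λ_2 = 6.1459;  v_1 ≈ (0.8507, 0.5257)


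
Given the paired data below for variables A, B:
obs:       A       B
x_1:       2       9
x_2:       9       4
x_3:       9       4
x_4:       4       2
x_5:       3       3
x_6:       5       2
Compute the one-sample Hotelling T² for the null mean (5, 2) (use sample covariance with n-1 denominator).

Step 1 — sample mean vector:
  mean(A) = (2 + 9 + 9 + 4 + 3 + 5) / 6 = 32/6 = 5.3333
  mean(B) = (9 + 4 + 4 + 2 + 3 + 2) / 6 = 24/6 = 4
  x̄ = (5.3333, 4),  deviation x̄ - mu_0 = (5.3333, 4) - (5, 2) = (0.3333, 2).

Step 2 — sample covariance matrix, S[i,j] = (1/(n-1)) · Σ_k (x_{k,i} - mean_i) · (x_{k,j} - mean_j), divisor n-1 = 5:
  S[A,A] = ((-3.3333)·(-3.3333) + (3.6667)·(3.6667) + (3.6667)·(3.6667) + (-1.3333)·(-1.3333) + (-2.3333)·(-2.3333) + (-0.3333)·(-0.3333)) / 5 = 45.3333/5 = 9.0667
  S[A,B] = ((-3.3333)·(5) + (3.6667)·(0) + (3.6667)·(0) + (-1.3333)·(-2) + (-2.3333)·(-1) + (-0.3333)·(-2)) / 5 = -11/5 = -2.2
  S[B,B] = ((5)·(5) + (0)·(0) + (0)·(0) + (-2)·(-2) + (-1)·(-1) + (-2)·(-2)) / 5 = 34/5 = 6.8
  S = [[9.0667, -2.2],
 [-2.2, 6.8]].

Step 3 — invert S. det(S) = 9.0667·6.8 - (-2.2)² = 56.8133.
  S^{-1} = (1/det) · [[d, -b], [-b, a]] = [[0.1197, 0.0387],
 [0.0387, 0.1596]].

Step 4 — quadratic form (x̄ - mu_0)^T · S^{-1} · (x̄ - mu_0):
  S^{-1} · (x̄ - mu_0) = (0.1173, 0.3321),
  (x̄ - mu_0)^T · [...] = (0.3333)·(0.1173) + (2)·(0.3321) = 0.7033.

Step 5 — scale by n: T² = 6 · 0.7033 = 4.2197.

T² ≈ 4.2197


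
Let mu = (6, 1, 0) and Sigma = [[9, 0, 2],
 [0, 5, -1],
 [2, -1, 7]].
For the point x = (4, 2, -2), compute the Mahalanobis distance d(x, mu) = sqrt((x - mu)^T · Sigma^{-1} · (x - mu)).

Step 1 — centre the observation: (x - mu) = (-2, 1, -2).

Step 2 — invert Sigma (cofactor / det for 3×3, or solve directly):
  Sigma^{-1} = [[0.1189, -0.007, -0.035],
 [-0.007, 0.2063, 0.0315],
 [-0.035, 0.0315, 0.1573]].

Step 3 — form the quadratic (x - mu)^T · Sigma^{-1} · (x - mu):
  Sigma^{-1} · (x - mu) = (-0.1748, 0.1573, -0.2133).
  (x - mu)^T · [Sigma^{-1} · (x - mu)] = (-2)·(-0.1748) + (1)·(0.1573) + (-2)·(-0.2133) = 0.9336.

Step 4 — take square root: d = √(0.9336) ≈ 0.9662.

d(x, mu) = √(0.9336) ≈ 0.9662


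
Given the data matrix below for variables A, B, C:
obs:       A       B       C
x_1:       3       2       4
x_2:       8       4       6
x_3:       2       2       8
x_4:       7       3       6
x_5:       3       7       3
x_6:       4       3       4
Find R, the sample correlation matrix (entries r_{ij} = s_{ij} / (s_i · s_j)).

Step 1 — column means:
  mean(A) = (3 + 8 + 2 + 7 + 3 + 4) / 6 = 27/6 = 4.5
  mean(B) = (2 + 4 + 2 + 3 + 7 + 3) / 6 = 21/6 = 3.5
  mean(C) = (4 + 6 + 8 + 6 + 3 + 4) / 6 = 31/6 = 5.1667

Step 2 — sample variances and covariances s[i,j] = (1/(n-1)) · Σ_k (x_{k,i} - mean_i) · (x_{k,j} - mean_j), with n-1 = 5:
  s[A,A] = ((-1.5)·(-1.5) + (3.5)·(3.5) + (-2.5)·(-2.5) + (2.5)·(2.5) + (-1.5)·(-1.5) + (-0.5)·(-0.5)) / 5 = 29.5/5 = 5.9
  s[A,B] = ((-1.5)·(-1.5) + (3.5)·(0.5) + (-2.5)·(-1.5) + (2.5)·(-0.5) + (-1.5)·(3.5) + (-0.5)·(-0.5)) / 5 = 1.5/5 = 0.3
  s[A,C] = ((-1.5)·(-1.1667) + (3.5)·(0.8333) + (-2.5)·(2.8333) + (2.5)·(0.8333) + (-1.5)·(-2.1667) + (-0.5)·(-1.1667)) / 5 = 3.5/5 = 0.7
  s[B,B] = ((-1.5)·(-1.5) + (0.5)·(0.5) + (-1.5)·(-1.5) + (-0.5)·(-0.5) + (3.5)·(3.5) + (-0.5)·(-0.5)) / 5 = 17.5/5 = 3.5
  s[B,C] = ((-1.5)·(-1.1667) + (0.5)·(0.8333) + (-1.5)·(2.8333) + (-0.5)·(0.8333) + (3.5)·(-2.1667) + (-0.5)·(-1.1667)) / 5 = -9.5/5 = -1.9
  s[C,C] = ((-1.1667)·(-1.1667) + (0.8333)·(0.8333) + (2.8333)·(2.8333) + (0.8333)·(0.8333) + (-2.1667)·(-2.1667) + (-1.1667)·(-1.1667)) / 5 = 16.8333/5 = 3.3667
  Sample standard deviations s_i = √(s[i,i]):
  s(A) = √(5.9) = 2.429
  s(B) = √(3.5) = 1.8708
  s(C) = √(3.3667) = 1.8348

Step 3 — r_{ij} = s_{ij} / (s_i · s_j):
  r[A,A] = 1 (diagonal).
  r[A,B] = 0.3 / (2.429 · 1.8708) = 0.3 / 4.5442 = 0.066
  r[A,C] = 0.7 / (2.429 · 1.8348) = 0.7 / 4.4568 = 0.1571
  r[B,B] = 1 (diagonal).
  r[B,C] = -1.9 / (1.8708 · 1.8348) = -1.9 / 3.4327 = -0.5535
  r[C,C] = 1 (diagonal).

R is symmetric with unit diagonal. Assembling:

R = [[1, 0.066, 0.1571],
 [0.066, 1, -0.5535],
 [0.1571, -0.5535, 1]]


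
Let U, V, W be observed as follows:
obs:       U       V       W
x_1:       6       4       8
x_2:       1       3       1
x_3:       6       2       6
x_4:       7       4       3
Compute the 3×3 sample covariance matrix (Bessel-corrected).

Step 1 — column means:
  mean(U) = (6 + 1 + 6 + 7) / 4 = 20/4 = 5
  mean(V) = (4 + 3 + 2 + 4) / 4 = 13/4 = 3.25
  mean(W) = (8 + 1 + 6 + 3) / 4 = 18/4 = 4.5

Step 2 — sample covariance S[i,j] = (1/(n-1)) · Σ_k (x_{k,i} - mean_i) · (x_{k,j} - mean_j), with n-1 = 3.
  S[U,U] = ((1)·(1) + (-4)·(-4) + (1)·(1) + (2)·(2)) / 3 = 22/3 = 7.3333
  S[U,V] = ((1)·(0.75) + (-4)·(-0.25) + (1)·(-1.25) + (2)·(0.75)) / 3 = 2/3 = 0.6667
  S[U,W] = ((1)·(3.5) + (-4)·(-3.5) + (1)·(1.5) + (2)·(-1.5)) / 3 = 16/3 = 5.3333
  S[V,V] = ((0.75)·(0.75) + (-0.25)·(-0.25) + (-1.25)·(-1.25) + (0.75)·(0.75)) / 3 = 2.75/3 = 0.9167
  S[V,W] = ((0.75)·(3.5) + (-0.25)·(-3.5) + (-1.25)·(1.5) + (0.75)·(-1.5)) / 3 = 0.5/3 = 0.1667
  S[W,W] = ((3.5)·(3.5) + (-3.5)·(-3.5) + (1.5)·(1.5) + (-1.5)·(-1.5)) / 3 = 29/3 = 9.6667

S is symmetric (S[j,i] = S[i,j]). Assembling:

S = [[7.3333, 0.6667, 5.3333],
 [0.6667, 0.9167, 0.1667],
 [5.3333, 0.1667, 9.6667]]


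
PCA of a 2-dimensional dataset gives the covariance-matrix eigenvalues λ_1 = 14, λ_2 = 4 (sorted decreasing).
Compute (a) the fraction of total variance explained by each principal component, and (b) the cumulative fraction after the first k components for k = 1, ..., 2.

Step 1 — total variance = trace(Sigma) = Σ λ_i = 14 + 4 = 18.

Step 2 — fraction explained by component i = λ_i / Σ λ:
  PC1: 14/18 = 0.7778
  PC2: 4/18 = 0.2222

Step 3 — cumulative fraction after k components = (λ_1 + ... + λ_k) / Σ λ:
  k = 1: 14/18 = 0.7778
  k = 2: (14 + 4)/18 = 18/18 = 1

Summary (fraction, with percent):

explained: PC1 0.7778 (77.78%), PC2 0.2222 (22.22%);  cumulative: 0.7778, 1


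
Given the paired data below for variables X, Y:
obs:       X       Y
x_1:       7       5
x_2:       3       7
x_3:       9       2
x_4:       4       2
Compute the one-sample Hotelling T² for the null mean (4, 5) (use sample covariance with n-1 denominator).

Step 1 — sample mean vector:
  mean(X) = (7 + 3 + 9 + 4) / 4 = 23/4 = 5.75
  mean(Y) = (5 + 7 + 2 + 2) / 4 = 16/4 = 4
  x̄ = (5.75, 4),  deviation x̄ - mu_0 = (5.75, 4) - (4, 5) = (1.75, -1).

Step 2 — sample covariance matrix, S[i,j] = (1/(n-1)) · Σ_k (x_{k,i} - mean_i) · (x_{k,j} - mean_j), divisor n-1 = 3:
  S[X,X] = ((1.25)·(1.25) + (-2.75)·(-2.75) + (3.25)·(3.25) + (-1.75)·(-1.75)) / 3 = 22.75/3 = 7.5833
  S[X,Y] = ((1.25)·(1) + (-2.75)·(3) + (3.25)·(-2) + (-1.75)·(-2)) / 3 = -10/3 = -3.3333
  S[Y,Y] = ((1)·(1) + (3)·(3) + (-2)·(-2) + (-2)·(-2)) / 3 = 18/3 = 6
  S = [[7.5833, -3.3333],
 [-3.3333, 6]].

Step 3 — invert S. det(S) = 7.5833·6 - (-3.3333)² = 34.3889.
  S^{-1} = (1/det) · [[d, -b], [-b, a]] = [[0.1745, 0.0969],
 [0.0969, 0.2205]].

Step 4 — quadratic form (x̄ - mu_0)^T · S^{-1} · (x̄ - mu_0):
  S^{-1} · (x̄ - mu_0) = (0.2084, -0.0509),
  (x̄ - mu_0)^T · [...] = (1.75)·(0.2084) + (-1)·(-0.0509) = 0.4156.

Step 5 — scale by n: T² = 4 · 0.4156 = 1.6624.

T² ≈ 1.6624
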